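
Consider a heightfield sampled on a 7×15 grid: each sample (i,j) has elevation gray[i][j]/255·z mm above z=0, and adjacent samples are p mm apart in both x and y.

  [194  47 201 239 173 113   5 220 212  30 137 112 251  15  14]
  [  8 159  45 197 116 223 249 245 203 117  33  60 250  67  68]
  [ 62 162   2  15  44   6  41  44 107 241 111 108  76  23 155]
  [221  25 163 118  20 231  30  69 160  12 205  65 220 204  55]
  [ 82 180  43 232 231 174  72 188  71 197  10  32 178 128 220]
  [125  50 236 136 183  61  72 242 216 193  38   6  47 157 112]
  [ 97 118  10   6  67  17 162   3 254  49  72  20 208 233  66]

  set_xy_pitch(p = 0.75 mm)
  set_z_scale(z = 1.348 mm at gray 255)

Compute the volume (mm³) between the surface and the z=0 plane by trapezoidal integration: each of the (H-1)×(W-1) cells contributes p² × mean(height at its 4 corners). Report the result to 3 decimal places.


29.654

height_mm = gray/255 × 1.348; cell vol = 0.75² × mean(4 corners)
unit = 0.75² × 1.348 / (4×255) = 0.000743382 mm³ per gray-sum
row 0: Σ corner-gray over 14 cells = 7722  → 5.7404
row 1: Σ corner-gray over 14 cells = 6181  → 4.5948
row 2: Σ corner-gray over 14 cells = 5497  → 4.0864
row 3: Σ corner-gray over 14 cells = 7094  → 5.2736
row 4: Σ corner-gray over 14 cells = 7285  → 5.4155
row 5: Σ corner-gray over 14 cells = 6112  → 4.5436
Σ rows: total corner-gray = 39891  → 29.6543 mm³


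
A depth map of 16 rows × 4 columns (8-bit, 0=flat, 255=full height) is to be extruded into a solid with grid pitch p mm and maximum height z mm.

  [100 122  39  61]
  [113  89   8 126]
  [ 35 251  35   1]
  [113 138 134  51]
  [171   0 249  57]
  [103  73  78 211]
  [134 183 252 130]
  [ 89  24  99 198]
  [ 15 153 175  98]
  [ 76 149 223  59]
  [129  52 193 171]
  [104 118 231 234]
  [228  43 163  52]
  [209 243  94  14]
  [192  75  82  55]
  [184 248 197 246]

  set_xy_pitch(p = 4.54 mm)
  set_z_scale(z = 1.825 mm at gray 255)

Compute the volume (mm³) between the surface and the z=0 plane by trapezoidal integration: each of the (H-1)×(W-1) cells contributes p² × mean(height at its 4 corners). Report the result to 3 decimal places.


height_mm = gray/255 × 1.825; cell vol = 4.54² × mean(4 corners)
unit = 4.54² × 1.825 / (4×255) = 0.0368786 mm³ per gray-sum
row 0: Σ corner-gray over 3 cells = 916  → 33.7808
row 1: Σ corner-gray over 3 cells = 1041  → 38.3906
row 2: Σ corner-gray over 3 cells = 1316  → 48.5322
row 3: Σ corner-gray over 3 cells = 1434  → 52.8839
row 4: Σ corner-gray over 3 cells = 1342  → 49.4911
row 5: Σ corner-gray over 3 cells = 1750  → 64.5375
row 6: Σ corner-gray over 3 cells = 1667  → 61.4766
row 7: Σ corner-gray over 3 cells = 1302  → 48.0159
row 8: Σ corner-gray over 3 cells = 1648  → 60.7759
row 9: Σ corner-gray over 3 cells = 1669  → 61.5504
row 10: Σ corner-gray over 3 cells = 1826  → 67.3403
row 11: Σ corner-gray over 3 cells = 1728  → 63.7262
row 12: Σ corner-gray over 3 cells = 1589  → 58.6001
row 13: Σ corner-gray over 3 cells = 1458  → 53.7690
row 14: Σ corner-gray over 3 cells = 1881  → 69.3686
Σ rows: total corner-gray = 22567  → 832.2393 mm³

832.239


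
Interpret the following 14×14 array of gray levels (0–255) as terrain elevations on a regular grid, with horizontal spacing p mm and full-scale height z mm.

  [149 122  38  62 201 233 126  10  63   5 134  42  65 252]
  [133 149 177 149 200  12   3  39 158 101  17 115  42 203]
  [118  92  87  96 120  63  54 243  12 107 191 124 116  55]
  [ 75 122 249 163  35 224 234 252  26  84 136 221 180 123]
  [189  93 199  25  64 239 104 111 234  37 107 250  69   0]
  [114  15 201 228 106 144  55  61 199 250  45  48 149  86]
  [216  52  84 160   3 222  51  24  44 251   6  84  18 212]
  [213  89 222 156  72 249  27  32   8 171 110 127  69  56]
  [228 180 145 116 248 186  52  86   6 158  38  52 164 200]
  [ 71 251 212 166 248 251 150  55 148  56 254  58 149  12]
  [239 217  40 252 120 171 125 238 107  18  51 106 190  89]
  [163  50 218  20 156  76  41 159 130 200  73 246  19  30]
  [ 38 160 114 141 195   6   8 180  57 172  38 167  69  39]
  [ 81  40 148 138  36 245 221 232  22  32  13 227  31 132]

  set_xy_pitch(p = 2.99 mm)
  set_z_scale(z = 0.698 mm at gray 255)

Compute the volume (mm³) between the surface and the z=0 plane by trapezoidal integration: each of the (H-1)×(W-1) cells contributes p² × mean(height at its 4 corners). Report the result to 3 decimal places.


498.322

height_mm = gray/255 × 0.698; cell vol = 2.99² × mean(4 corners)
unit = 2.99² × 0.698 / (4×255) = 0.00611783 mm³ per gray-sum
row 0: Σ corner-gray over 13 cells = 5263  → 32.1982
row 1: Σ corner-gray over 13 cells = 5443  → 33.2994
row 2: Σ corner-gray over 13 cells = 6833  → 41.8032
row 3: Σ corner-gray over 13 cells = 7303  → 44.6785
row 4: Σ corner-gray over 13 cells = 6455  → 39.4906
row 5: Σ corner-gray over 13 cells = 5628  → 34.4312
row 6: Σ corner-gray over 13 cells = 5359  → 32.7855
row 7: Σ corner-gray over 13 cells = 6223  → 38.0713
row 8: Σ corner-gray over 13 cells = 7369  → 45.0823
row 9: Σ corner-gray over 13 cells = 7677  → 46.9666
row 10: Σ corner-gray over 13 cells = 6567  → 40.1758
row 11: Σ corner-gray over 13 cells = 5660  → 34.6269
row 12: Σ corner-gray over 13 cells = 5674  → 34.7126
Σ rows: total corner-gray = 81454  → 498.3220 mm³


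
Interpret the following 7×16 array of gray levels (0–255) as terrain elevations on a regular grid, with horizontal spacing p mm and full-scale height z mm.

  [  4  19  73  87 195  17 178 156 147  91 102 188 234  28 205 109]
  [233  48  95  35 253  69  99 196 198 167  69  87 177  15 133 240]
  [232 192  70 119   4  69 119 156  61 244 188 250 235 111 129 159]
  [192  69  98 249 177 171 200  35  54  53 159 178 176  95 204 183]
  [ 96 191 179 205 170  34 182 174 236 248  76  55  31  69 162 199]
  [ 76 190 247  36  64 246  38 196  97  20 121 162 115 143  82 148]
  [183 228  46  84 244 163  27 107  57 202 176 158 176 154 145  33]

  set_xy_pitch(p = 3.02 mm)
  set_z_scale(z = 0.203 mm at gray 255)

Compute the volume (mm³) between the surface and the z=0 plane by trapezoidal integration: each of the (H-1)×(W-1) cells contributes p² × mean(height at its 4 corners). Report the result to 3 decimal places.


87.706

height_mm = gray/255 × 0.203; cell vol = 3.02² × mean(4 corners)
unit = 3.02² × 0.203 / (4×255) = 0.00181514 mm³ per gray-sum
row 0: Σ corner-gray over 15 cells = 7308  → 13.2650
row 1: Σ corner-gray over 15 cells = 8040  → 14.5937
row 2: Σ corner-gray over 15 cells = 8496  → 15.4214
row 3: Σ corner-gray over 15 cells = 8530  → 15.4831
row 4: Σ corner-gray over 15 cells = 8057  → 14.6246
row 5: Σ corner-gray over 15 cells = 7888  → 14.3178
Σ rows: total corner-gray = 48319  → 87.7057 mm³


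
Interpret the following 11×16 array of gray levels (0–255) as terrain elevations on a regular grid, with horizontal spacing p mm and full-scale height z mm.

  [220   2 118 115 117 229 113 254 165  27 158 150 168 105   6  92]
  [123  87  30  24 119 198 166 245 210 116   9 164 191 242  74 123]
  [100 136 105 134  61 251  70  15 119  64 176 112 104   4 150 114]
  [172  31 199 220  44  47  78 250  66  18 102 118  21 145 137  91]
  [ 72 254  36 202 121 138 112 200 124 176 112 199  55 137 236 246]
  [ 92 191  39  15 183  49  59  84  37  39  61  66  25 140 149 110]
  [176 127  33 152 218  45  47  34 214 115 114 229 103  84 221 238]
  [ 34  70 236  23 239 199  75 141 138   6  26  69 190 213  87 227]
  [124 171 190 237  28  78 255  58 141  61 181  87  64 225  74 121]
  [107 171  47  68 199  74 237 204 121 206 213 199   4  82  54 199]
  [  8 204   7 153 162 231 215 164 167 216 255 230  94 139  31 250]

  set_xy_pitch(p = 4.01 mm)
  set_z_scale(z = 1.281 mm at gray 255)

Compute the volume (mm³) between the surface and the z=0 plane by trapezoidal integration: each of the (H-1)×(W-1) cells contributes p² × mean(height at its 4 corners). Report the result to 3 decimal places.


height_mm = gray/255 × 1.281; cell vol = 4.01² × mean(4 corners)
unit = 4.01² × 1.281 / (4×255) = 0.0201947 mm³ per gray-sum
row 0: Σ corner-gray over 15 cells = 7762  → 156.7514
row 1: Σ corner-gray over 15 cells = 7212  → 145.6443
row 2: Σ corner-gray over 15 cells = 6431  → 129.8722
row 3: Σ corner-gray over 15 cells = 7737  → 156.2465
row 4: Σ corner-gray over 15 cells = 6998  → 141.3226
row 5: Σ corner-gray over 15 cells = 6362  → 128.4788
row 6: Σ corner-gray over 15 cells = 7571  → 152.8942
row 7: Σ corner-gray over 15 cells = 7630  → 154.0857
row 8: Σ corner-gray over 15 cells = 8009  → 161.7395
row 9: Σ corner-gray over 15 cells = 8858  → 178.8848
Σ rows: total corner-gray = 74570  → 1505.9198 mm³

1505.920


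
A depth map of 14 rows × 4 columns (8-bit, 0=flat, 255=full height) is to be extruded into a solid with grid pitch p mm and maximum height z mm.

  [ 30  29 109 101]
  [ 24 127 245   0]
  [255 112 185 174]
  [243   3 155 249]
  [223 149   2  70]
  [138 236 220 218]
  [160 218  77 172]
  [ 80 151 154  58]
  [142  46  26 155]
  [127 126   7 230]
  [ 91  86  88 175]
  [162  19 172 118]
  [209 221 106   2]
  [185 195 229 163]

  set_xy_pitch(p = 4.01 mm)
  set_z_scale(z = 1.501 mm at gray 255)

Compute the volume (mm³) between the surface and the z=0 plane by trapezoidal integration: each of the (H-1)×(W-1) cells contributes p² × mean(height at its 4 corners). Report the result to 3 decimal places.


height_mm = gray/255 × 1.501; cell vol = 4.01² × mean(4 corners)
unit = 4.01² × 1.501 / (4×255) = 0.023663 mm³ per gray-sum
row 0: Σ corner-gray over 3 cells = 1175  → 27.8040
row 1: Σ corner-gray over 3 cells = 1791  → 42.3804
row 2: Σ corner-gray over 3 cells = 1831  → 43.3269
row 3: Σ corner-gray over 3 cells = 1403  → 33.1991
row 4: Σ corner-gray over 3 cells = 1863  → 44.0841
row 5: Σ corner-gray over 3 cells = 2190  → 51.8219
row 6: Σ corner-gray over 3 cells = 1670  → 39.5172
row 7: Σ corner-gray over 3 cells = 1189  → 28.1353
row 8: Σ corner-gray over 3 cells = 1064  → 25.1774
row 9: Σ corner-gray over 3 cells = 1237  → 29.2711
row 10: Σ corner-gray over 3 cells = 1276  → 30.1940
row 11: Σ corner-gray over 3 cells = 1527  → 36.1334
row 12: Σ corner-gray over 3 cells = 2061  → 48.7694
Σ rows: total corner-gray = 20277  → 479.8141 mm³

479.814


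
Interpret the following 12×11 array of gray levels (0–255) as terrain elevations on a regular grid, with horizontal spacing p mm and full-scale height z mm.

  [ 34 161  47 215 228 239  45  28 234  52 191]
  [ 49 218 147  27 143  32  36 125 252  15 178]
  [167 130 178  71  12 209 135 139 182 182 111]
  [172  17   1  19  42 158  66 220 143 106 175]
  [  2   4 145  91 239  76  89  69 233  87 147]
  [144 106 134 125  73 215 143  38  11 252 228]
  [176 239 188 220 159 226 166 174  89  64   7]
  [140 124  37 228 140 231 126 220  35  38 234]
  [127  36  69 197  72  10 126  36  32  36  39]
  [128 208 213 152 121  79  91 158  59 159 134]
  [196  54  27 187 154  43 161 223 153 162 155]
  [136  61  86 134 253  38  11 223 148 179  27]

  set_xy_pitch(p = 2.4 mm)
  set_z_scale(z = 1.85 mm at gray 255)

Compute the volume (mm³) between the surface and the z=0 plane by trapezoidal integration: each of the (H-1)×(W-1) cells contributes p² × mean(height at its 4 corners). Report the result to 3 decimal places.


564.120

height_mm = gray/255 × 1.85; cell vol = 2.4² × mean(4 corners)
unit = 2.4² × 1.85 / (4×255) = 0.0104471 mm³ per gray-sum
row 0: Σ corner-gray over 10 cells = 4940  → 51.6085
row 1: Σ corner-gray over 10 cells = 4971  → 51.9323
row 2: Σ corner-gray over 10 cells = 4645  → 48.5266
row 3: Σ corner-gray over 10 cells = 4106  → 42.8956
row 4: Σ corner-gray over 10 cells = 4781  → 49.9474
row 5: Σ corner-gray over 10 cells = 5799  → 60.5825
row 6: Σ corner-gray over 10 cells = 5965  → 62.3167
row 7: Σ corner-gray over 10 cells = 4126  → 43.1046
row 8: Σ corner-gray over 10 cells = 4136  → 43.2090
row 9: Σ corner-gray over 10 cells = 5421  → 56.6335
row 10: Σ corner-gray over 10 cells = 5108  → 53.3636
Σ rows: total corner-gray = 53998  → 564.1203 mm³


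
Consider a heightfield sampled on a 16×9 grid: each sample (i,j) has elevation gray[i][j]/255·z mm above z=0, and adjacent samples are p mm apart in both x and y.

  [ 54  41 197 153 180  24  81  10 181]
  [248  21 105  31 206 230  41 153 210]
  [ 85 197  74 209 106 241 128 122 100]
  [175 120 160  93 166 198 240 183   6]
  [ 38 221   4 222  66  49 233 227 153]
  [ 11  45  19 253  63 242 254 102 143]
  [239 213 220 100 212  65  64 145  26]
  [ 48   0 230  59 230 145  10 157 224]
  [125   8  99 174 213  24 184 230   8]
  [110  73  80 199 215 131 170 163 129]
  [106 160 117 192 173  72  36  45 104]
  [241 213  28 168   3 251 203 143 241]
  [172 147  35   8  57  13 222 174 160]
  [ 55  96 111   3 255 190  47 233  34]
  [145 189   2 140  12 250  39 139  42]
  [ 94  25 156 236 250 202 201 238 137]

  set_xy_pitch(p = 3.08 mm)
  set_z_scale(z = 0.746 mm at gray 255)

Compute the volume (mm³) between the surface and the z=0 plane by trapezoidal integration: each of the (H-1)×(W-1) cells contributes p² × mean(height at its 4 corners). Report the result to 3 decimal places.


height_mm = gray/255 × 0.746; cell vol = 3.08² × mean(4 corners)
unit = 3.08² × 0.746 / (4×255) = 0.00693809 mm³ per gray-sum
row 0: Σ corner-gray over 8 cells = 3639  → 25.2477
row 1: Σ corner-gray over 8 cells = 4371  → 30.3264
row 2: Σ corner-gray over 8 cells = 4840  → 33.5804
row 3: Σ corner-gray over 8 cells = 4736  → 32.8588
row 4: Σ corner-gray over 8 cells = 4345  → 30.1460
row 5: Σ corner-gray over 8 cells = 4413  → 30.6178
row 6: Σ corner-gray over 8 cells = 4237  → 29.3967
row 7: Σ corner-gray over 8 cells = 3931  → 27.2736
row 8: Σ corner-gray over 8 cells = 4298  → 29.8199
row 9: Σ corner-gray over 8 cells = 4101  → 28.4531
row 10: Σ corner-gray over 8 cells = 4300  → 29.8338
row 11: Σ corner-gray over 8 cells = 4144  → 28.7515
row 12: Σ corner-gray over 8 cells = 3603  → 24.9979
row 13: Σ corner-gray over 8 cells = 3688  → 25.5877
row 14: Σ corner-gray over 8 cells = 4576  → 31.7487
Σ rows: total corner-gray = 63222  → 438.6401 mm³

438.640


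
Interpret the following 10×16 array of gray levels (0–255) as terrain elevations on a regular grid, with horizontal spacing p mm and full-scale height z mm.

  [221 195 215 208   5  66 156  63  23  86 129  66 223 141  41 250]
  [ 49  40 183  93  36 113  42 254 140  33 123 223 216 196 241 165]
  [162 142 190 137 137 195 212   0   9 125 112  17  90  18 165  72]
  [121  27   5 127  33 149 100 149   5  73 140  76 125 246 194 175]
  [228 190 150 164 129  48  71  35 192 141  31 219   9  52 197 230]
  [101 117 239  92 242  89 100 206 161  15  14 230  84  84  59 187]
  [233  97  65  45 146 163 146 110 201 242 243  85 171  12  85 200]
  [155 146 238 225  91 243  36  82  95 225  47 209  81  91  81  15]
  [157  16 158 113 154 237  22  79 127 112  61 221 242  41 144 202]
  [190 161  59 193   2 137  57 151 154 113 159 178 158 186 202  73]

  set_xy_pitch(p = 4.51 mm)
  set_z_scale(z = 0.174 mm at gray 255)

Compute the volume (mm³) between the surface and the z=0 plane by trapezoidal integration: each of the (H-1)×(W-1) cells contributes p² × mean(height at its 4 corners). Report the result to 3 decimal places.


234.446

height_mm = gray/255 × 0.174; cell vol = 4.51² × mean(4 corners)
unit = 4.51² × 0.174 / (4×255) = 0.00346978 mm³ per gray-sum
row 0: Σ corner-gray over 15 cells = 7785  → 27.0123
row 1: Σ corner-gray over 15 cells = 7412  → 25.7180
row 2: Σ corner-gray over 15 cells = 6526  → 22.6438
row 3: Σ corner-gray over 15 cells = 6908  → 23.9693
row 4: Σ corner-gray over 15 cells = 7466  → 25.9054
row 5: Σ corner-gray over 15 cells = 7807  → 27.0886
row 6: Σ corner-gray over 15 cells = 8005  → 27.7756
row 7: Σ corner-gray over 15 cells = 7763  → 26.9359
row 8: Σ corner-gray over 15 cells = 7896  → 27.3974
Σ rows: total corner-gray = 67568  → 234.4462 mm³


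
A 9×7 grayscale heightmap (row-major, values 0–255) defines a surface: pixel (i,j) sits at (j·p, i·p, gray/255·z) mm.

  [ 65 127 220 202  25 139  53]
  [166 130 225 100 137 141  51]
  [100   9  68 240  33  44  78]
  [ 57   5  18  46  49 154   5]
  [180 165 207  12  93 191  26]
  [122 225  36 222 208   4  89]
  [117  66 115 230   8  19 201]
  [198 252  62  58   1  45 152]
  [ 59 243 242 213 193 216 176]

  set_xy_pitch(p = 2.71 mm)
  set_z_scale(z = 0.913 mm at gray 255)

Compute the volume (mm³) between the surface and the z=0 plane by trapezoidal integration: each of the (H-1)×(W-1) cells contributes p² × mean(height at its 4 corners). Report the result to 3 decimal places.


height_mm = gray/255 × 0.913; cell vol = 2.71² × mean(4 corners)
unit = 2.71² × 0.913 / (4×255) = 0.00657369 mm³ per gray-sum
row 0: Σ corner-gray over 6 cells = 3227  → 21.2133
row 1: Σ corner-gray over 6 cells = 2649  → 17.4137
row 2: Σ corner-gray over 6 cells = 1572  → 10.3338
row 3: Σ corner-gray over 6 cells = 2148  → 14.1203
row 4: Σ corner-gray over 6 cells = 3143  → 20.6611
row 5: Σ corner-gray over 6 cells = 2795  → 18.3735
row 6: Σ corner-gray over 6 cells = 2380  → 15.6454
row 7: Σ corner-gray over 6 cells = 3635  → 23.8954
Σ rows: total corner-gray = 21549  → 141.6564 mm³

141.656


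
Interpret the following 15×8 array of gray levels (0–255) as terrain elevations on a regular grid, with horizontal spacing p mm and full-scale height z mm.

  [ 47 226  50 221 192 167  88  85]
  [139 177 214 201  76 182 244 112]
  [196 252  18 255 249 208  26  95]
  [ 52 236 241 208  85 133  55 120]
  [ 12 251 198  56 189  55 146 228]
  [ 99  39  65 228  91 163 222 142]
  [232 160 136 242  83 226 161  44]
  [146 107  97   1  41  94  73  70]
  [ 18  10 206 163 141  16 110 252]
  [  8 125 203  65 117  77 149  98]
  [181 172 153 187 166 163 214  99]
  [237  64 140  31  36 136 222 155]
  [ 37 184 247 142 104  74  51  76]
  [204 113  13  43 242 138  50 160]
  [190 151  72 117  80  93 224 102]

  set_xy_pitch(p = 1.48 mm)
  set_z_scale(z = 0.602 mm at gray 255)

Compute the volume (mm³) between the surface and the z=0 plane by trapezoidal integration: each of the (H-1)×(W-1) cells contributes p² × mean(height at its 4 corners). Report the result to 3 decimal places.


height_mm = gray/255 × 0.602; cell vol = 1.48² × mean(4 corners)
unit = 1.48² × 0.602 / (4×255) = 0.00129277 mm³ per gray-sum
row 0: Σ corner-gray over 7 cells = 4459  → 5.7644
row 1: Σ corner-gray over 7 cells = 4746  → 6.1355
row 2: Σ corner-gray over 7 cells = 4395  → 5.6817
row 3: Σ corner-gray over 7 cells = 4118  → 5.3236
row 4: Σ corner-gray over 7 cells = 3887  → 5.0250
row 5: Σ corner-gray over 7 cells = 4149  → 5.3637
row 6: Σ corner-gray over 7 cells = 3334  → 4.3101
row 7: Σ corner-gray over 7 cells = 2604  → 3.3664
row 8: Σ corner-gray over 7 cells = 3140  → 4.0593
row 9: Σ corner-gray over 7 cells = 3968  → 5.1297
row 10: Σ corner-gray over 7 cells = 4040  → 5.2228
row 11: Σ corner-gray over 7 cells = 3367  → 4.3527
row 12: Σ corner-gray over 7 cells = 3279  → 4.2390
row 13: Σ corner-gray over 7 cells = 3328  → 4.3023
Σ rows: total corner-gray = 52814  → 68.2761 mm³

68.276


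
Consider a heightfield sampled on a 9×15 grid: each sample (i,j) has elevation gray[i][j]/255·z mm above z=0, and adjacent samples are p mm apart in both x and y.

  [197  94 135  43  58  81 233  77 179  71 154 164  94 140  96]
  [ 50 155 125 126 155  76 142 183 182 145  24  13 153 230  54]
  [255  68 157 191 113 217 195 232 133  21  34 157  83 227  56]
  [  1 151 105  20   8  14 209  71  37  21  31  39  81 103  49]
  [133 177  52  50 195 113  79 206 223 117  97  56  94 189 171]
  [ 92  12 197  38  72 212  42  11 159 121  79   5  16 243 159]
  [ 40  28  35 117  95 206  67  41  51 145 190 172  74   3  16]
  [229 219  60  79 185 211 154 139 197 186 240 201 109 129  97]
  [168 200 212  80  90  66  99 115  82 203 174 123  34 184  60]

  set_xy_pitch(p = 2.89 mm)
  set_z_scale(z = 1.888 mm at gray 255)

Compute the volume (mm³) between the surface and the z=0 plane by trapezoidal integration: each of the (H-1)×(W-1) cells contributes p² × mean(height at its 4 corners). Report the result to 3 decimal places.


height_mm = gray/255 × 1.888; cell vol = 2.89² × mean(4 corners)
unit = 2.89² × 1.888 / (4×255) = 0.0154596 mm³ per gray-sum
row 0: Σ corner-gray over 14 cells = 6861  → 106.0681
row 1: Σ corner-gray over 14 cells = 7489  → 115.7767
row 2: Σ corner-gray over 14 cells = 5797  → 89.6191
row 3: Σ corner-gray over 14 cells = 5430  → 83.9455
row 4: Σ corner-gray over 14 cells = 6265  → 96.8542
row 5: Σ corner-gray over 14 cells = 5169  → 79.9105
row 6: Σ corner-gray over 14 cells = 7048  → 108.9591
row 7: Σ corner-gray over 14 cells = 8096  → 125.1607
Σ rows: total corner-gray = 52155  → 806.2940 mm³

806.294


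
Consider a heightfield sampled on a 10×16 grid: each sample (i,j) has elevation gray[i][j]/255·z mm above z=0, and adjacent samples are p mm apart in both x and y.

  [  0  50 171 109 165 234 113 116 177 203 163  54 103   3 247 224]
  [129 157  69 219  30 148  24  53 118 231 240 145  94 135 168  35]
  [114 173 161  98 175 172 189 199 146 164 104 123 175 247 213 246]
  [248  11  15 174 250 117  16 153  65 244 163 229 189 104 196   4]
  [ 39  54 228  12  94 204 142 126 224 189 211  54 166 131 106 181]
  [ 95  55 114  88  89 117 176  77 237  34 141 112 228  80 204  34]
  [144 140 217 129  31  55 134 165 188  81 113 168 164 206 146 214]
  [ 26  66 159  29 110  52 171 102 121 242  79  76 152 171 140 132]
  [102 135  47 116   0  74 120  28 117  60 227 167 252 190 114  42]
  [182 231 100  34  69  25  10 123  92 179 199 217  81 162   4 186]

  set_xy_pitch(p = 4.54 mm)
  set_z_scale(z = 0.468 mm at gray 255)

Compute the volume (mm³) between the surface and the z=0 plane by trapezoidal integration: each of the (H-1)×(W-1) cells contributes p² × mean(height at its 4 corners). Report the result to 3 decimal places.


height_mm = gray/255 × 0.468; cell vol = 4.54² × mean(4 corners)
unit = 4.54² × 0.468 / (4×255) = 0.00945709 mm³ per gray-sum
row 0: Σ corner-gray over 15 cells = 7866  → 74.3894
row 1: Σ corner-gray over 15 cells = 8864  → 83.8276
row 2: Σ corner-gray over 15 cells = 9142  → 86.4567
row 3: Σ corner-gray over 15 cells = 8206  → 77.6049
row 4: Σ corner-gray over 15 cells = 7735  → 73.1506
row 5: Σ corner-gray over 15 cells = 7865  → 74.3800
row 6: Σ corner-gray over 15 cells = 7730  → 73.1033
row 7: Σ corner-gray over 15 cells = 6936  → 65.5944
row 8: Σ corner-gray over 15 cells = 6858  → 64.8567
Σ rows: total corner-gray = 71202  → 673.3635 mm³

673.364


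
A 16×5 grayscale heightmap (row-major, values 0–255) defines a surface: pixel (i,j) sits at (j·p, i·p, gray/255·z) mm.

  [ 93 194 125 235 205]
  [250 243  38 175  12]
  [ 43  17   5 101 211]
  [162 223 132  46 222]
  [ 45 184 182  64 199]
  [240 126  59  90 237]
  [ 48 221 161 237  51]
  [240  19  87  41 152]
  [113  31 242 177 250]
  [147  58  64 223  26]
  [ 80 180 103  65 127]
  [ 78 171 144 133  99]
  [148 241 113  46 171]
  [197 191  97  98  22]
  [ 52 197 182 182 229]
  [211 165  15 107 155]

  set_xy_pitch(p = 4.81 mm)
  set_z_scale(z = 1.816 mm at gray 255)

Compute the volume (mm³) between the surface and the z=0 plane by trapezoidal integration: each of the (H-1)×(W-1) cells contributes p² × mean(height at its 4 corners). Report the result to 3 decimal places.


1301.811

height_mm = gray/255 × 1.816; cell vol = 4.81² × mean(4 corners)
unit = 4.81² × 1.816 / (4×255) = 0.0411913 mm³ per gray-sum
row 0: Σ corner-gray over 4 cells = 2580  → 106.2736
row 1: Σ corner-gray over 4 cells = 1674  → 68.9543
row 2: Σ corner-gray over 4 cells = 1686  → 69.4486
row 3: Σ corner-gray over 4 cells = 2290  → 94.3281
row 4: Σ corner-gray over 4 cells = 2131  → 87.7787
row 5: Σ corner-gray over 4 cells = 2364  → 97.3763
row 6: Σ corner-gray over 4 cells = 2023  → 83.3301
row 7: Σ corner-gray over 4 cells = 1949  → 80.2819
row 8: Σ corner-gray over 4 cells = 2126  → 87.5728
row 9: Σ corner-gray over 4 cells = 1766  → 72.7439
row 10: Σ corner-gray over 4 cells = 1976  → 81.3941
row 11: Σ corner-gray over 4 cells = 2192  → 90.2914
row 12: Σ corner-gray over 4 cells = 2110  → 86.9137
row 13: Σ corner-gray over 4 cells = 2394  → 98.6120
row 14: Σ corner-gray over 4 cells = 2343  → 96.5113
Σ rows: total corner-gray = 31604  → 1301.8108 mm³


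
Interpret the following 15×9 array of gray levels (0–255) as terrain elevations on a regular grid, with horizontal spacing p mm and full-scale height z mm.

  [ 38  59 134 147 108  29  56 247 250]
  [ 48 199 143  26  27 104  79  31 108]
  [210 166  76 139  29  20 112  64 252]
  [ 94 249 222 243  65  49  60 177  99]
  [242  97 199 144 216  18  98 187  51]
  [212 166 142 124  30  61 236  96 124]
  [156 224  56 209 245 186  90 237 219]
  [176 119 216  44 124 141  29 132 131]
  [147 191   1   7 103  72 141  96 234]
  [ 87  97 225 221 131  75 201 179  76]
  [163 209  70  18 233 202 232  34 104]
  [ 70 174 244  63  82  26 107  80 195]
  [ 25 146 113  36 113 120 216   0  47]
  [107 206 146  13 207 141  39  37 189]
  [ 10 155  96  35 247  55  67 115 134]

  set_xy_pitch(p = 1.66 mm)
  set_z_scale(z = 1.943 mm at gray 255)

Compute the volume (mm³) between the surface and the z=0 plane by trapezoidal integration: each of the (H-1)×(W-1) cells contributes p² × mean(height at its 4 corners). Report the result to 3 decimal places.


height_mm = gray/255 × 1.943; cell vol = 1.66² × mean(4 corners)
unit = 1.66² × 1.943 / (4×255) = 0.00524915 mm³ per gray-sum
row 0: Σ corner-gray over 8 cells = 3222  → 16.9128
row 1: Σ corner-gray over 8 cells = 3048  → 15.9994
row 2: Σ corner-gray over 8 cells = 3997  → 20.9808
row 3: Σ corner-gray over 8 cells = 4534  → 23.7996
row 4: Σ corner-gray over 8 cells = 4257  → 22.3456
row 5: Σ corner-gray over 8 cells = 4915  → 25.7996
row 6: Σ corner-gray over 8 cells = 4786  → 25.1224
row 7: Σ corner-gray over 8 cells = 3520  → 18.4770
row 8: Σ corner-gray over 8 cells = 4024  → 21.1226
row 9: Σ corner-gray over 8 cells = 4684  → 24.5870
row 10: Σ corner-gray over 8 cells = 4080  → 21.4165
row 11: Σ corner-gray over 8 cells = 3377  → 17.7264
row 12: Σ corner-gray over 8 cells = 3434  → 18.0256
row 13: Σ corner-gray over 8 cells = 3558  → 18.6765
Σ rows: total corner-gray = 55436  → 290.9918 mm³

290.992


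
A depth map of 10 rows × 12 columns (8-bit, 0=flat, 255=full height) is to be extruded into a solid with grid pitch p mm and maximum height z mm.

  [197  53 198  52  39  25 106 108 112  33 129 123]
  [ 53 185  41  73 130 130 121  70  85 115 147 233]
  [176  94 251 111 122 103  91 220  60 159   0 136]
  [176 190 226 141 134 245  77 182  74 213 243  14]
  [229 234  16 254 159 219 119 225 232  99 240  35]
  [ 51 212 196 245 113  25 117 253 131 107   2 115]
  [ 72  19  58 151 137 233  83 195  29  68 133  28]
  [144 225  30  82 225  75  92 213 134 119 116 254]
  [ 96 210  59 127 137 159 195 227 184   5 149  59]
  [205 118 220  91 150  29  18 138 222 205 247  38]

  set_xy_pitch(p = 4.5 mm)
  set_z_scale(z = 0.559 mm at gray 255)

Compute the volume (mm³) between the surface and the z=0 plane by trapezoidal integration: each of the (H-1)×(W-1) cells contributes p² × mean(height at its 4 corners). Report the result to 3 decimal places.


height_mm = gray/255 × 0.559; cell vol = 4.5² × mean(4 corners)
unit = 4.5² × 0.559 / (4×255) = 0.0110978 mm³ per gray-sum
row 0: Σ corner-gray over 11 cells = 4510  → 50.0511
row 1: Σ corner-gray over 11 cells = 5214  → 57.8639
row 2: Σ corner-gray over 11 cells = 6374  → 70.7373
row 3: Σ corner-gray over 11 cells = 7498  → 83.2113
row 4: Σ corner-gray over 11 cells = 6826  → 75.7535
row 5: Σ corner-gray over 11 cells = 5280  → 58.5964
row 6: Σ corner-gray over 11 cells = 5332  → 59.1734
row 7: Σ corner-gray over 11 cells = 6079  → 67.4635
row 8: Σ corner-gray over 11 cells = 6178  → 68.5622
Σ rows: total corner-gray = 53291  → 591.4125 mm³

591.413


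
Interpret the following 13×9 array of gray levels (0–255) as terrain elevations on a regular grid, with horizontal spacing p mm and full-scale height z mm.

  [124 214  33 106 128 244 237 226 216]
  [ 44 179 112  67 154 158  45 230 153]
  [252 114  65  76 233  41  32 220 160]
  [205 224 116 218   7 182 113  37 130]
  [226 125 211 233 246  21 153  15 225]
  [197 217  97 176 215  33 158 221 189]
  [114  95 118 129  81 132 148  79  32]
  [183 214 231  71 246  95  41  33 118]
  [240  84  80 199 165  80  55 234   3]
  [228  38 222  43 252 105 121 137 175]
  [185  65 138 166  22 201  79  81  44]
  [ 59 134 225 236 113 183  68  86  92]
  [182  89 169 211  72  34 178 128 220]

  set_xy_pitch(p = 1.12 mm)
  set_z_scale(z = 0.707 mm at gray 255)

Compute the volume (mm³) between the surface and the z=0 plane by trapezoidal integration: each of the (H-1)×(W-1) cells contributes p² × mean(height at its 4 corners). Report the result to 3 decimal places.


44.920

height_mm = gray/255 × 0.707; cell vol = 1.12² × mean(4 corners)
unit = 1.12² × 0.707 / (4×255) = 0.000869471 mm³ per gray-sum
row 0: Σ corner-gray over 8 cells = 4803  → 4.1761
row 1: Σ corner-gray over 8 cells = 4061  → 3.5309
row 2: Σ corner-gray over 8 cells = 4103  → 3.5674
row 3: Σ corner-gray over 8 cells = 4588  → 3.9891
row 4: Σ corner-gray over 8 cells = 5079  → 4.4160
row 5: Σ corner-gray over 8 cells = 4330  → 3.7648
row 6: Σ corner-gray over 8 cells = 3873  → 3.3675
row 7: Σ corner-gray over 8 cells = 4200  → 3.6518
row 8: Σ corner-gray over 8 cells = 4276  → 3.7179
row 9: Σ corner-gray over 8 cells = 3972  → 3.4535
row 10: Σ corner-gray over 8 cells = 3974  → 3.4553
row 11: Σ corner-gray over 8 cells = 4405  → 3.8300
Σ rows: total corner-gray = 51664  → 44.9204 mm³


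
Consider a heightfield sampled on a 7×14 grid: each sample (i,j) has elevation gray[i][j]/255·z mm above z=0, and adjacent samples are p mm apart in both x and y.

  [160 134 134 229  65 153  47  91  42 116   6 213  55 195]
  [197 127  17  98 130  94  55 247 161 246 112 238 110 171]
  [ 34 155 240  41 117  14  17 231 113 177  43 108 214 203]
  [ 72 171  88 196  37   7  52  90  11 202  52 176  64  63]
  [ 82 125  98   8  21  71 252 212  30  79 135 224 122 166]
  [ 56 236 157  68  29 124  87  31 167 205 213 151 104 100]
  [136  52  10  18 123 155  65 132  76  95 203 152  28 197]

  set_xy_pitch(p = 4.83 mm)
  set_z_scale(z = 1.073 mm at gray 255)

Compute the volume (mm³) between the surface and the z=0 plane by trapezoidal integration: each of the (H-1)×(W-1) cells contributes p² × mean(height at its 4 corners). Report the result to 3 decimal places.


height_mm = gray/255 × 1.073; cell vol = 4.83² × mean(4 corners)
unit = 4.83² × 1.073 / (4×255) = 0.0245411 mm³ per gray-sum
row 0: Σ corner-gray over 13 cells = 6563  → 161.0632
row 1: Σ corner-gray over 13 cells = 6815  → 167.2475
row 2: Σ corner-gray over 13 cells = 5604  → 137.5283
row 3: Σ corner-gray over 13 cells = 5429  → 133.2336
row 4: Σ corner-gray over 13 cells = 6302  → 154.6579
row 5: Σ corner-gray over 13 cells = 5851  → 143.5899
Σ rows: total corner-gray = 36564  → 897.3203 mm³

897.320


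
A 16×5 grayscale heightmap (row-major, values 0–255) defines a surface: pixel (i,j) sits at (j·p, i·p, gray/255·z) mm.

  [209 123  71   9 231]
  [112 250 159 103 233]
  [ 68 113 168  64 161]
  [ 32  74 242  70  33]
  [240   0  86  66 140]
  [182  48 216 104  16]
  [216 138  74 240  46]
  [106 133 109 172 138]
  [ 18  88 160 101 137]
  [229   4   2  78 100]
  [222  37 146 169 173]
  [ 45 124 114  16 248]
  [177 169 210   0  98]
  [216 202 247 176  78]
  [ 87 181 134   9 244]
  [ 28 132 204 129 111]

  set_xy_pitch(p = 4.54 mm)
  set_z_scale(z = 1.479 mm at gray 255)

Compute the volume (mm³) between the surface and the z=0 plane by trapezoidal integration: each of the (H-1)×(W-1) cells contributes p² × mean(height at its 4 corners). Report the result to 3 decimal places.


height_mm = gray/255 × 1.479; cell vol = 4.54² × mean(4 corners)
unit = 4.54² × 1.479 / (4×255) = 0.0298868 mm³ per gray-sum
row 0: Σ corner-gray over 4 cells = 2215  → 66.1993
row 1: Σ corner-gray over 4 cells = 2288  → 68.3810
row 2: Σ corner-gray over 4 cells = 1756  → 52.4813
row 3: Σ corner-gray over 4 cells = 1521  → 45.4579
row 4: Σ corner-gray over 4 cells = 1618  → 48.3569
row 5: Σ corner-gray over 4 cells = 2100  → 62.7623
row 6: Σ corner-gray over 4 cells = 2238  → 66.8867
row 7: Σ corner-gray over 4 cells = 1925  → 57.5321
row 8: Σ corner-gray over 4 cells = 1350  → 40.3472
row 9: Σ corner-gray over 4 cells = 1596  → 47.6994
row 10: Σ corner-gray over 4 cells = 1900  → 56.7850
row 11: Σ corner-gray over 4 cells = 1834  → 54.8124
row 12: Σ corner-gray over 4 cells = 2577  → 77.0183
row 13: Σ corner-gray over 4 cells = 2523  → 75.4044
row 14: Σ corner-gray over 4 cells = 2048  → 61.2082
Σ rows: total corner-gray = 29489  → 881.3324 mm³

881.332


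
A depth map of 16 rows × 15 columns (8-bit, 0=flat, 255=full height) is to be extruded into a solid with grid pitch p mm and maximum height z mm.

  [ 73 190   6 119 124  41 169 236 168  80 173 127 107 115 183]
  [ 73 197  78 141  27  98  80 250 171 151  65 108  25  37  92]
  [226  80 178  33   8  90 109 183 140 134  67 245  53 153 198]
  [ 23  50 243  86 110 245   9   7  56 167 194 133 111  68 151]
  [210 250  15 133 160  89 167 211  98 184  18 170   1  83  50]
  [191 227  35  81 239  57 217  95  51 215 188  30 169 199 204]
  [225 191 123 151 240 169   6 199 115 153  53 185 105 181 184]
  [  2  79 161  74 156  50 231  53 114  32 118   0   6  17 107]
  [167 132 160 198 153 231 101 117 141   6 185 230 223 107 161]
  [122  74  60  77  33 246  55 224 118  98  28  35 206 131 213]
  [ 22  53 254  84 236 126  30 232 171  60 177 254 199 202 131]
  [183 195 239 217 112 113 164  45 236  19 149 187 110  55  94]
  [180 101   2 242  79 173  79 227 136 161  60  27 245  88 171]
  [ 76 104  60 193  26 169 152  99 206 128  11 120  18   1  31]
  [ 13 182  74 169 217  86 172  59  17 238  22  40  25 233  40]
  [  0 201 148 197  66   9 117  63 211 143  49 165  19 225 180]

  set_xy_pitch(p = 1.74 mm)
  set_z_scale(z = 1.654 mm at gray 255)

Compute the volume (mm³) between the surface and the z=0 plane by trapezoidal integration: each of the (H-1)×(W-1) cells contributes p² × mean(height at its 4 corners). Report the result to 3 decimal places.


height_mm = gray/255 × 1.654; cell vol = 1.74² × mean(4 corners)
unit = 1.74² × 1.654 / (4×255) = 0.00490946 mm³ per gray-sum
row 0: Σ corner-gray over 14 cells = 6587  → 32.3386
row 1: Σ corner-gray over 14 cells = 6391  → 31.3764
row 2: Σ corner-gray over 14 cells = 6502  → 31.9213
row 3: Σ corner-gray over 14 cells = 6550  → 32.1570
row 4: Σ corner-gray over 14 cells = 7419  → 36.4233
row 5: Σ corner-gray over 14 cells = 8152  → 40.0219
row 6: Σ corner-gray over 14 cells = 6442  → 31.6267
row 7: Σ corner-gray over 14 cells = 6587  → 32.3386
row 8: Σ corner-gray over 14 cells = 7401  → 36.3349
row 9: Σ corner-gray over 14 cells = 7414  → 36.3987
row 10: Σ corner-gray over 14 cells = 8268  → 40.5914
row 11: Σ corner-gray over 14 cells = 7550  → 37.0664
row 12: Σ corner-gray over 14 cells = 6272  → 30.7921
row 13: Σ corner-gray over 14 cells = 5802  → 28.4847
row 14: Σ corner-gray over 14 cells = 6527  → 32.0441
Σ rows: total corner-gray = 103864  → 509.9163 mm³

509.916


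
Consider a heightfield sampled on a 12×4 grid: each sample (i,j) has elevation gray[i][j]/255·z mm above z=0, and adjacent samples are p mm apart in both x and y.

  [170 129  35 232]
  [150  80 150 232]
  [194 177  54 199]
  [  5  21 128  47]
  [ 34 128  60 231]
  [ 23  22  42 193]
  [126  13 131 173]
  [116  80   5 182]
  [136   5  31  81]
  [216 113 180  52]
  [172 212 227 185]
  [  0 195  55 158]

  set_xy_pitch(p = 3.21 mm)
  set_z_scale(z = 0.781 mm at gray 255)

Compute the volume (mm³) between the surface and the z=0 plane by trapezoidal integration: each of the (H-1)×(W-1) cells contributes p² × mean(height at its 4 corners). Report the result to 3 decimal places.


height_mm = gray/255 × 0.781; cell vol = 3.21² × mean(4 corners)
unit = 3.21² × 0.781 / (4×255) = 0.00788971 mm³ per gray-sum
row 0: Σ corner-gray over 3 cells = 1572  → 12.4026
row 1: Σ corner-gray over 3 cells = 1697  → 13.3888
row 2: Σ corner-gray over 3 cells = 1205  → 9.5071
row 3: Σ corner-gray over 3 cells = 991  → 7.8187
row 4: Σ corner-gray over 3 cells = 985  → 7.7714
row 5: Σ corner-gray over 3 cells = 931  → 7.3453
row 6: Σ corner-gray over 3 cells = 1055  → 8.3236
row 7: Σ corner-gray over 3 cells = 757  → 5.9725
row 8: Σ corner-gray over 3 cells = 1143  → 9.0179
row 9: Σ corner-gray over 3 cells = 2089  → 16.4816
row 10: Σ corner-gray over 3 cells = 1893  → 14.9352
Σ rows: total corner-gray = 14318  → 112.9648 mm³

112.965


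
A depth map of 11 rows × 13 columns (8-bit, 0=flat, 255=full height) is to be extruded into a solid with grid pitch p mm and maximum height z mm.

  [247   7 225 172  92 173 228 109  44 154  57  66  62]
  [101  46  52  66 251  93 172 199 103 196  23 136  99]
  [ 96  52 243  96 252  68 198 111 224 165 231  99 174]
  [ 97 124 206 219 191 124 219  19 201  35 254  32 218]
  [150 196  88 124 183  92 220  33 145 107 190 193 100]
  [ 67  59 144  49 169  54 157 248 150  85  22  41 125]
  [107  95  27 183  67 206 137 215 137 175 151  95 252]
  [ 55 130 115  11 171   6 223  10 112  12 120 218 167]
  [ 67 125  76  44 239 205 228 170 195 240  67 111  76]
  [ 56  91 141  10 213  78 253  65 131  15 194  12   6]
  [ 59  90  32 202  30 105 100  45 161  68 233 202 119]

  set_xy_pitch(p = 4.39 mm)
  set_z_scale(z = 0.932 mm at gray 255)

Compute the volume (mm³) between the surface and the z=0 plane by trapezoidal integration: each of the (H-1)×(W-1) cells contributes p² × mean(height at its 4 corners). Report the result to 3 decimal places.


height_mm = gray/255 × 0.932; cell vol = 4.39² × mean(4 corners)
unit = 4.39² × 0.932 / (4×255) = 0.0176094 mm³ per gray-sum
row 0: Σ corner-gray over 12 cells = 5837  → 102.7861
row 1: Σ corner-gray over 12 cells = 6622  → 116.6095
row 2: Σ corner-gray over 12 cells = 7311  → 128.7424
row 3: Σ corner-gray over 12 cells = 6955  → 122.4734
row 4: Σ corner-gray over 12 cells = 5940  → 104.5999
row 5: Σ corner-gray over 12 cells = 5883  → 103.5962
row 6: Σ corner-gray over 12 cells = 5813  → 102.3635
row 7: Σ corner-gray over 12 cells = 6021  → 106.0263
row 8: Σ corner-gray over 12 cells = 6011  → 105.8502
row 9: Σ corner-gray over 12 cells = 5182  → 91.2520
Σ rows: total corner-gray = 61575  → 1084.2994 mm³

1084.299


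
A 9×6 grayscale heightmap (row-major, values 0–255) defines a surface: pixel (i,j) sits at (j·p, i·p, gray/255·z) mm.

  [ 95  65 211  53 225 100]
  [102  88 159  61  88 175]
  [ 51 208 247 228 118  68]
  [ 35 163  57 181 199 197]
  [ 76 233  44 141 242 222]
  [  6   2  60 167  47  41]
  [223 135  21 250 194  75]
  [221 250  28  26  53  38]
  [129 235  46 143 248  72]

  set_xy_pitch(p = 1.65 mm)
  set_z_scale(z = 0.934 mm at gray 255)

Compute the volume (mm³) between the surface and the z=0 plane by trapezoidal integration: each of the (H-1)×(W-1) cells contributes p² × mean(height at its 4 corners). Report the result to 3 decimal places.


51.524

height_mm = gray/255 × 0.934; cell vol = 1.65² × mean(4 corners)
unit = 1.65² × 0.934 / (4×255) = 0.00249296 mm³ per gray-sum
row 0: Σ corner-gray over 5 cells = 2372  → 5.9133
row 1: Σ corner-gray over 5 cells = 2790  → 6.9553
row 2: Σ corner-gray over 5 cells = 3153  → 7.8603
row 3: Σ corner-gray over 5 cells = 3050  → 7.6035
row 4: Σ corner-gray over 5 cells = 2217  → 5.5269
row 5: Σ corner-gray over 5 cells = 2097  → 5.2277
row 6: Σ corner-gray over 5 cells = 2471  → 6.1601
row 7: Σ corner-gray over 5 cells = 2518  → 6.2773
Σ rows: total corner-gray = 20668  → 51.5244 mm³
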